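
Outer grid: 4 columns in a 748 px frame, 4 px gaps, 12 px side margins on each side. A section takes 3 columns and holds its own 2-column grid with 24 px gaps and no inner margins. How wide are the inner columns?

259 px

Take off 24 px of margins, leaving 724 px.
Subtracting 3 gaps of 4 leaves 712 for 4 columns, so c = 178 px.
3 columns plus 2 gaps: 534 + 8 = 542 px.
542 − 1·24 = 518; ÷2 gives d = 259 px.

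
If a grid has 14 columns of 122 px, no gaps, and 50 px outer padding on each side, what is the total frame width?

1808 px

Summing: 100 + 1708 = 1808 px.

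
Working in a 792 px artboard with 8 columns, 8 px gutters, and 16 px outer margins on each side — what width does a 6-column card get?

Subtract both margins: 792 − 2·16 = 760 px.
8c + 7·8 = 760 → 8c = 704 → c = 88 px.
6 columns plus 5 gutters: 528 + 40 = 568 px.

568 px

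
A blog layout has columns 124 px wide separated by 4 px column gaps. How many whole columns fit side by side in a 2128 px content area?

16 columns

16 columns: 16·124 + 15·4 = 2044 px ≤ 2128.
17 columns: 2172 px > 2128. So 16.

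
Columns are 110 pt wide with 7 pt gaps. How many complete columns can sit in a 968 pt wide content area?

8 columns

8 columns: 8·110 + 7·7 = 929 pt ≤ 968.
9 columns: 1046 pt > 968. So 8.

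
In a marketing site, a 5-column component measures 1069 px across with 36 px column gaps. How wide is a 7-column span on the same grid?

5c + 4·36 = 1069 → 5c = 925 → c = 185 px.
7-column span = 7·185 + 6·36 = 1511 px.

1511 px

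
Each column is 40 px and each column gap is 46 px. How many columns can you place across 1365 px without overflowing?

16 columns

16 columns: 16·40 + 15·46 = 1330 px ≤ 1365.
17 columns: 1416 px > 1365. So 16.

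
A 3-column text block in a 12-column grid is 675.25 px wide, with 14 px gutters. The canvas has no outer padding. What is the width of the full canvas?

2743 px

675.25 − 2·14 = 647.25; ÷3 gives c = 215.75 px.
Total width: 12·215.75 + 11·14 = 2743 px.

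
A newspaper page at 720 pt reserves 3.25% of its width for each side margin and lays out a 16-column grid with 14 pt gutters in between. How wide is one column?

28.95 pt

720 × (1 − 2·3.25%) = 720 × 93.5% = 673.2 pt for the columns.
Subtracting 15 gutters of 14 leaves 463.2 for 16 columns, so c = 28.95 pt.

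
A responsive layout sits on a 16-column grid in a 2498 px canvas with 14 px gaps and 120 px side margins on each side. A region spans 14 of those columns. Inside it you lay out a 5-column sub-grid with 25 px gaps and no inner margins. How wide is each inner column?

Take off 240 px of margins, leaving 2258 px.
Subtracting 15 gaps of 14 leaves 2048 for 16 columns, so c = 128 px.
Span of 14: 14·128 + 13·14 = 1792 + 182 = 1974 px.
5d + 4·25 = 1974 → 5d = 1874 → d = 374.8 px.

374.8 px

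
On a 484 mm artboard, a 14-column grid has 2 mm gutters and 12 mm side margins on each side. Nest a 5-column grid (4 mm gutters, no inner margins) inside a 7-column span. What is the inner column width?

Outer content = 484 − 2·12 = 460 mm.
Subtracting 13 gutters of 2 leaves 434 for 14 columns, so c = 31 mm.
7-column span = 7·31 + 6·2 = 229 mm.
229 − 4·4 = 213; ÷5 gives d = 42.6 mm.

42.6 mm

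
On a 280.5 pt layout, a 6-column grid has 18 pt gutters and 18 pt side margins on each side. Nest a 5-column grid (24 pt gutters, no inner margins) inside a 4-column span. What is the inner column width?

Outer content = 280.5 − 2·18 = 244.5 pt.
Subtracting 5 gutters of 18 leaves 154.5 for 6 columns, so c = 25.75 pt.
Span of 4: 4·25.75 + 3·18 = 103 + 54 = 157 pt.
Subtracting 4 gutters of 24 leaves 61 for 5 columns, so d = 12.2 pt.

12.2 pt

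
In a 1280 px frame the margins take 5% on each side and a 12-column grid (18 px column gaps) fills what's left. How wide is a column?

79.5 px

1280 × (1 − 2·5%) = 1280 × 90% = 1152 px for the columns.
Subtracting 11 column gaps of 18 leaves 954 for 12 columns, so c = 79.5 px.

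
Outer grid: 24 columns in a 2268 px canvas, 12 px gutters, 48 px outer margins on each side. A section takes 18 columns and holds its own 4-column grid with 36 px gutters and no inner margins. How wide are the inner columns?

379.5 px

Take off 96 px of margins, leaving 2172 px.
24 columns + 23 gutters: 24c + 23·12 = 2172.
24c = 2172 − 276 = 1896, so c = 79 px.
18-column span = 18·79 + 17·12 = 1626 px.
1626 − 3·36 = 1518; ÷4 gives d = 379.5 px.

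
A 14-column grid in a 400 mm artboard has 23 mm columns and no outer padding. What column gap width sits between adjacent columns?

14 columns take 14·23 = 322 mm; remaining 78 splits into 13 column gaps.
g = 78 / 13 = 6 mm.

6 mm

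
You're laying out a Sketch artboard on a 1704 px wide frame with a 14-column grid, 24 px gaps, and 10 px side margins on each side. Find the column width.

98 px

Inside the margins: 1704 − 20 = 1684 px.
14c + 13·24 = 1684 → 14c = 1372 → c = 98 px.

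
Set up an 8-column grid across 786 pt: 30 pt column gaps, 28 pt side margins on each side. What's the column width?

65 pt

Take off 56 pt of margins, leaving 730 pt.
8c + 7·30 = 730 → 8c = 520 → c = 65 pt.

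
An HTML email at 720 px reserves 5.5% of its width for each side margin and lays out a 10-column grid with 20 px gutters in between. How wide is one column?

46.08 px

720 × (1 − 2·5.5%) = 720 × 89% = 640.8 px for the columns.
Subtracting 9 gutters of 20 leaves 460.8 for 10 columns, so c = 46.08 px.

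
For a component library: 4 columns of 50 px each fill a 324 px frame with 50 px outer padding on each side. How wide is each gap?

8 px

Subtract both margins: 324 − 2·50 = 224 px.
4·50 + 3g = 224 → 3g = 24 → g = 8 px.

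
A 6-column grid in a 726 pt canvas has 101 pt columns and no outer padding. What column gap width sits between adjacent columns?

6 columns take 6·101 = 606 pt; remaining 120 splits into 5 column gaps.
g = 120 / 5 = 24 pt.

24 pt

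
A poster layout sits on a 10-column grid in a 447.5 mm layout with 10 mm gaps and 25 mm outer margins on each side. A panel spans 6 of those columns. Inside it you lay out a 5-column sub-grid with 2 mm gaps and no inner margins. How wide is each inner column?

Subtract both margins: 447.5 − 2·25 = 397.5 mm.
Subtracting 9 gaps of 10 leaves 307.5 for 10 columns, so c = 30.75 mm.
6-column span = 6·30.75 + 5·10 = 234.5 mm.
234.5 − 4·2 = 226.5; ÷5 gives d = 45.3 mm.

45.3 mm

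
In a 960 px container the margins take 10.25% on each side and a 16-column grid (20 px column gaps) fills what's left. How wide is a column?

Margins: 10.25% × 960 = 98.4 px each, so content = 960 − 196.8 = 763.2 px.
16c + 15·20 = 763.2 → 16c = 463.2 → c = 28.95 px.

28.95 px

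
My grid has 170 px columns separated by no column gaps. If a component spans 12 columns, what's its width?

12-column span = 12·170 = 2040 px.

2040 px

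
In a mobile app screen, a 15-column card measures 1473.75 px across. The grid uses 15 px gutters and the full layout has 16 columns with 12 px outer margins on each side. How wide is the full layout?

1473.75 − 14·15 = 1263.75; ÷15 gives c = 84.25 px.
Layout = 2·12 + 16·84.25 + 15·15 = 24 + 1348 + 225 = 1597 px.

1597 px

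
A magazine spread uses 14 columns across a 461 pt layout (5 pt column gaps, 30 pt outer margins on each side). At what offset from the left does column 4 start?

Content = 461 − 2·30 = 401 pt.
Subtracting 13 column gaps of 5 leaves 336 for 14 columns, so c = 24 pt.
Each column+gutter stride is 29 pt; 3 of them past the 30 pt margin is 30 + 87 = 117 pt.

117 pt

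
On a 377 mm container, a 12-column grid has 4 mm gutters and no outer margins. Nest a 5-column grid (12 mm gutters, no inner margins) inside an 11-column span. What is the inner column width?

59.45 mm

12c + 11·4 = 377 → 12c = 333 → c = 27.75 mm.
11-column span = 11·27.75 + 10·4 = 345.25 mm.
345.25 − 4·12 = 297.25; ÷5 gives d = 59.45 mm.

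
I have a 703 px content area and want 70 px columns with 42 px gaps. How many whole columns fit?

6 columns

6 columns: 6·70 + 5·42 = 630 px ≤ 703.
7 columns: 742 px > 703. So 6.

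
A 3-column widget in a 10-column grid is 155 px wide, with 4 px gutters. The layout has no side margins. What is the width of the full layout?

526 px

Subtracting 2 gutters of 4 leaves 147 for 3 columns, so c = 49 px.
Total width: 10·49 + 9·4 = 526 px.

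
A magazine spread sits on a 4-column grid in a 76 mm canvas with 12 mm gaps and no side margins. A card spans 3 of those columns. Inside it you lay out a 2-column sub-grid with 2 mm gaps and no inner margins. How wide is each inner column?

26 mm

76 − 3·12 = 40; ÷4 gives c = 10 mm.
Span of 3: 3·10 + 2·12 = 30 + 24 = 54 mm.
2d + 1·2 = 54 → 2d = 52 → d = 26 mm.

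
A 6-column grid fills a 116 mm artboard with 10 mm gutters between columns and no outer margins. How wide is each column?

116 − 5·10 = 66; ÷6 gives c = 11 mm.

11 mm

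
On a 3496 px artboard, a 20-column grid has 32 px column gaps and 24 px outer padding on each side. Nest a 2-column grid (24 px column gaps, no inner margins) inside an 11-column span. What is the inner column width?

929 px

Subtract both margins: 3496 − 2·24 = 3448 px.
Subtracting 19 column gaps of 32 leaves 2840 for 20 columns, so c = 142 px.
11 columns plus 10 column gaps: 1562 + 320 = 1882 px.
2d + 1·24 = 1882 → 2d = 1858 → d = 929 px.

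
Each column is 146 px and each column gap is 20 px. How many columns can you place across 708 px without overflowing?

4 columns: 4·146 + 3·20 = 644 px ≤ 708.
5 columns: 810 px > 708. So 4.

4 columns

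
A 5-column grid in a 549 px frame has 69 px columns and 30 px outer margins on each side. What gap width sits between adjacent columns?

Subtract both margins: 549 − 2·30 = 489 px.
5·69 + 4g = 489 → 4g = 144 → g = 36 px.

36 px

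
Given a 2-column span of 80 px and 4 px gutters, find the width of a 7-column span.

80 − 1·4 = 76; ÷2 gives c = 38 px.
7 columns plus 6 gutters: 266 + 24 = 290 px.

290 px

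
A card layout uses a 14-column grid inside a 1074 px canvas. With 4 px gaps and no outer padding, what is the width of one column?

73 px

14c + 13·4 = 1074 → 14c = 1022 → c = 73 px.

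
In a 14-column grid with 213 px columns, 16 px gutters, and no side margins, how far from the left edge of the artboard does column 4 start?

687 px

No margin, so column 4 starts at 3·(column + gutter) = 3·229 = 687 px.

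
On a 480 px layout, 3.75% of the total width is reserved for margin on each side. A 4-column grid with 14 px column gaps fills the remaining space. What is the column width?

480 × (1 − 2·3.75%) = 480 × 92.5% = 444 px for the columns.
444 − 3·14 = 402; ÷4 gives c = 100.5 px.

100.5 px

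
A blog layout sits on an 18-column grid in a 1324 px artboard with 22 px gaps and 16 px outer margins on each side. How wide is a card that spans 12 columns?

854 px

Take off 32 px of margins, leaving 1292 px.
18 columns + 17 gaps: 18c + 17·22 = 1292.
18c = 1292 − 374 = 918, so c = 51 px.
Span of 12: 12·51 + 11·22 = 612 + 242 = 854 px.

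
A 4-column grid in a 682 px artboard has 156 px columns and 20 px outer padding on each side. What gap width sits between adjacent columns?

Take off 40 px of margins, leaving 642 px.
Columns use 624 px, leaving 18 px across 3 gaps = 6 px each.

6 px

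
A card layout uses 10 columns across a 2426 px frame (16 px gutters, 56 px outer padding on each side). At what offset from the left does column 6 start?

Subtract both margins: 2426 − 2·56 = 2314 px.
2314 − 9·16 = 2170; ÷10 gives c = 217 px.
Before column 6: the margin + 5 columns + 5 gutters.
Offset = 56 + 5·(217 + 16) = 56 + 1165 = 1221 px.

1221 px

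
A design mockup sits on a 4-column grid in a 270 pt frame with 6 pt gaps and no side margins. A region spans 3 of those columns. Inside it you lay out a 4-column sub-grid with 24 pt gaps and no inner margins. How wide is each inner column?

32.25 pt

Subtracting 3 gaps of 6 leaves 252 for 4 columns, so c = 63 pt.
3-column span = 3·63 + 2·6 = 201 pt.
4 columns + 3 gaps: 4d + 3·24 = 201.
4d = 201 − 72 = 129, so d = 32.25 pt.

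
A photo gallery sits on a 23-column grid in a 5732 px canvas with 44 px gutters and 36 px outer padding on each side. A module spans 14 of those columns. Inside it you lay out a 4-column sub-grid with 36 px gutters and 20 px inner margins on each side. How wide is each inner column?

820 px

Subtract both margins: 5732 − 2·36 = 5660 px.
23c + 22·44 = 5660 → 23c = 4692 → c = 204 px.
14-column span = 14·204 + 13·44 = 3428 px.
Inner content = 3428 − 2·20 = 3388 px.
4 columns + 3 gutters: 4d + 3·36 = 3388.
4d = 3388 − 108 = 3280, so d = 820 px.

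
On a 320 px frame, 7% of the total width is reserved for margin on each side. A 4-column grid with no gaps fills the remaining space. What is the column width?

Each margin = 7% of 320 = 22.4 px; content = 320 − 2·22.4 = 275.2 px.
With no gaps, each column is 275.2/4 = 68.8 px.

68.8 px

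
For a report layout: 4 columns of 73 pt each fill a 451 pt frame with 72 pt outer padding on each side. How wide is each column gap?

Subtract both margins: 451 − 2·72 = 307 pt.
4 columns take 4·73 = 292 pt; remaining 15 splits into 3 column gaps.
g = 15 / 3 = 5 pt.

5 pt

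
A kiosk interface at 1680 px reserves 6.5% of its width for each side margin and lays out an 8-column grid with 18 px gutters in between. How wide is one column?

Margins: 6.5% × 1680 = 109.2 px each, so content = 1680 − 218.4 = 1461.6 px.
8c + 7·18 = 1461.6 → 8c = 1335.6 → c = 166.95 px.

166.95 px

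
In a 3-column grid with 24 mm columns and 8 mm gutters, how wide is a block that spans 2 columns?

56 mm

Span of 2: 2·24 + 1·8 = 48 + 8 = 56 mm.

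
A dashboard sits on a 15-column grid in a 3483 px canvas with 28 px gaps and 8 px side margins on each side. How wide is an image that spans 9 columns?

2069 px

Inside the margins: 3483 − 16 = 3467 px.
3467 − 14·28 = 3075; ÷15 gives c = 205 px.
Span of 9: 9·205 + 8·28 = 1845 + 224 = 2069 px.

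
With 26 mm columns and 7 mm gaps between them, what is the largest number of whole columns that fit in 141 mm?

4 columns: 4·26 + 3·7 = 125 mm ≤ 141.
5 columns: 158 mm > 141. So 4.

4 columns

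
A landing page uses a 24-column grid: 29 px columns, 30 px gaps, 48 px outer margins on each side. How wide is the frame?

Total width: 2·48 + 24·29 + 23·30 = 1482 px.

1482 px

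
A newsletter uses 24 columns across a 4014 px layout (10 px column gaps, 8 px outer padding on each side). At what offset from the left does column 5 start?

676 px

Take off 16 px of margins, leaving 3998 px.
3998 − 23·10 = 3768; ÷24 gives c = 157 px.
Before column 5: the margin + 4 columns + 4 column gaps.
Offset = 8 + 4·(157 + 10) = 8 + 668 = 676 px.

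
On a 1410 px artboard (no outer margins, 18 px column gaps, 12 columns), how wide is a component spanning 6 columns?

696 px

Subtracting 11 column gaps of 18 leaves 1212 for 12 columns, so c = 101 px.
6-column span = 6·101 + 5·18 = 696 px.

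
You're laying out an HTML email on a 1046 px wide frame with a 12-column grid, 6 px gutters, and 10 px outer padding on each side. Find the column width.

80 px

Subtract both margins: 1046 − 2·10 = 1026 px.
12c + 11·6 = 1026 → 12c = 960 → c = 80 px.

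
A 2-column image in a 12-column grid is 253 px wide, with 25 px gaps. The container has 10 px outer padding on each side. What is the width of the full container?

253 − 1·25 = 228; ÷2 gives c = 114 px.
Adding margins, columns and gutters: 20 + 1368 + 275 = 1663 px.

1663 px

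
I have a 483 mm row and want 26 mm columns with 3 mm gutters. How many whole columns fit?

16 columns

k columns need k·26 + (k−1)·3 = k·29 − 3.
k·29 − 3 ≤ 483 → k ≤ 486 / 29 ≈ 16.76, so k = 16.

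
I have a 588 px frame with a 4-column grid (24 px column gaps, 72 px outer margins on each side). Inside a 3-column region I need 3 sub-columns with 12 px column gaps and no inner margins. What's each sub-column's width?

101 px

Take off 144 px of margins, leaving 444 px.
Subtracting 3 column gaps of 24 leaves 372 for 4 columns, so c = 93 px.
3-column span = 3·93 + 2·24 = 327 px.
3 columns + 2 column gaps: 3d + 2·12 = 327.
3d = 327 − 24 = 303, so d = 101 px.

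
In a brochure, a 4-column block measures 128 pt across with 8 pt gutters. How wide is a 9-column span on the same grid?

4 columns + 3 gutters: 4c + 3·8 = 128.
4c = 128 − 24 = 104, so c = 26 pt.
9 columns plus 8 gutters: 234 + 64 = 298 pt.

298 pt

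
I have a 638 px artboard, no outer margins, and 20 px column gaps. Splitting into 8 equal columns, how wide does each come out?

8c + 7·20 = 638 → 8c = 498 → c = 62.25 px.

62.25 px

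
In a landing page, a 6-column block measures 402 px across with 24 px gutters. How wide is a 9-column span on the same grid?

615 px

402 − 5·24 = 282; ÷6 gives c = 47 px.
9-column span = 9·47 + 8·24 = 615 px.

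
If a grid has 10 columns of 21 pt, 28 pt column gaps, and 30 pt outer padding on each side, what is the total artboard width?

522 pt

Artboard = 2·30 + 10·21 + 9·28 = 60 + 210 + 252 = 522 pt.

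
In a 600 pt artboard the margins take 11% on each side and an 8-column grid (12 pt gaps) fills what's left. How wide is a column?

48 pt

Each margin = 11% of 600 = 66 pt; content = 600 − 2·66 = 468 pt.
468 − 7·12 = 384; ÷8 gives c = 48 pt.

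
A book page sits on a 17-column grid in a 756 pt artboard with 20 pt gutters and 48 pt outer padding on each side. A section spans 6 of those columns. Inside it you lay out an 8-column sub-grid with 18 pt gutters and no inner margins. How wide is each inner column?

Outer content = 756 − 2·48 = 660 pt.
660 − 16·20 = 340; ÷17 gives c = 20 pt.
6 columns plus 5 gutters: 120 + 100 = 220 pt.
8 columns + 7 gutters: 8d + 7·18 = 220.
8d = 220 − 126 = 94, so d = 11.75 pt.

11.75 pt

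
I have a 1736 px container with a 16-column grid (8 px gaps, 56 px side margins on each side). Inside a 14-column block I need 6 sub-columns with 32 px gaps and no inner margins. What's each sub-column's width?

Inside the margins: 1736 − 112 = 1624 px.
Subtracting 15 gaps of 8 leaves 1504 for 16 columns, so c = 94 px.
Span of 14: 14·94 + 13·8 = 1316 + 104 = 1420 px.
1420 − 5·32 = 1260; ÷6 gives d = 210 px.

210 px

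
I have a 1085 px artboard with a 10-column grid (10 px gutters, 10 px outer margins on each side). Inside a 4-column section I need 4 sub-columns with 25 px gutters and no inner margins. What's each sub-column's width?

86.25 px

Outer content = 1085 − 2·10 = 1065 px.
1065 − 9·10 = 975; ÷10 gives c = 97.5 px.
4 columns plus 3 gutters: 390 + 30 = 420 px.
4d + 3·25 = 420 → 4d = 345 → d = 86.25 px.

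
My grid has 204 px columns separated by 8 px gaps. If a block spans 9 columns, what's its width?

9-column span = 9·204 + 8·8 = 1900 px.

1900 px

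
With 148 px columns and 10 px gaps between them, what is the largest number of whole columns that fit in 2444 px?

15 columns

k columns need k·148 + (k−1)·10 = k·158 − 10.
k·158 − 10 ≤ 2444 → k ≤ 2454 / 158 ≈ 15.53, so k = 15.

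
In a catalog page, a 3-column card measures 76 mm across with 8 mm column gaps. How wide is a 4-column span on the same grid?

104 mm

Subtracting 2 column gaps of 8 leaves 60 for 3 columns, so c = 20 mm.
4 columns plus 3 column gaps: 80 + 24 = 104 mm.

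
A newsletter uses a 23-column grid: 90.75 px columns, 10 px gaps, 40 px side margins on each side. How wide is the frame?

2387.25 px

Total width: 2·40 + 23·90.75 + 22·10 = 2387.25 px.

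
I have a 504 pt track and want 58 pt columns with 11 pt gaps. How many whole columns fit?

Each extra column adds 58 + 11 = 69 pt.
(504 + 11) / 69 = 7.46, so 7 columns fit.

7 columns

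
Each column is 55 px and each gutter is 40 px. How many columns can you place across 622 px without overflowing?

6 columns: 6·55 + 5·40 = 530 px ≤ 622.
7 columns: 625 px > 622. So 6.

6 columns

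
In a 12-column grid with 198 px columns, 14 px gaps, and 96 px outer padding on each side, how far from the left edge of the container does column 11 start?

2216 px

Each column+gutter stride is 212 px; 10 of them past the 96 px margin is 96 + 2120 = 2216 px.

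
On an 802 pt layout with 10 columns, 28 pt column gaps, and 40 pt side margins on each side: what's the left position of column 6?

Subtract both margins: 802 − 2·40 = 722 pt.
10 columns + 9 column gaps: 10c + 9·28 = 722.
10c = 722 − 252 = 470, so c = 47 pt.
Column 6 starts at margin + 5·(column + gutter) = 40 + 5·75 = 415 pt.

415 pt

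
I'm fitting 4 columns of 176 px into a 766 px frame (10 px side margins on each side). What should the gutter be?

14 px

Subtract both margins: 766 − 2·10 = 746 px.
4·176 + 3g = 746 → 3g = 42 → g = 14 px.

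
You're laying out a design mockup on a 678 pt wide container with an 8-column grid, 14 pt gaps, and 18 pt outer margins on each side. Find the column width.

Inside the margins: 678 − 36 = 642 pt.
8c + 7·14 = 642 → 8c = 544 → c = 68 pt.

68 pt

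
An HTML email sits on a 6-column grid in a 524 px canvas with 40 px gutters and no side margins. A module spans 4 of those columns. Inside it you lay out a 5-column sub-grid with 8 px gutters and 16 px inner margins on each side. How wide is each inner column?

54.4 px

6 columns + 5 gutters: 6c + 5·40 = 524.
6c = 524 − 200 = 324, so c = 54 px.
4-column span = 4·54 + 3·40 = 336 px.
Inner content = 336 − 2·16 = 304 px.
Subtracting 4 gutters of 8 leaves 272 for 5 columns, so d = 54.4 px.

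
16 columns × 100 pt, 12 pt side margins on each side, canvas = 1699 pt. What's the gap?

Content width = 1699 − 2·12 = 1675 pt.
Columns use 1600 pt, leaving 75 pt across 15 gaps = 5 pt each.

5 pt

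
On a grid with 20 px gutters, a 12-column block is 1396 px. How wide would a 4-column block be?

12 columns + 11 gutters: 12c + 11·20 = 1396.
12c = 1396 − 220 = 1176, so c = 98 px.
4 columns plus 3 gutters: 392 + 60 = 452 px.

452 px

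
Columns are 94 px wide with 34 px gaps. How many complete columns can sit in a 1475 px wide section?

11 columns

Each extra column adds 94 + 34 = 128 px.
(1475 + 34) / 128 = 11.79, so 11 columns fit.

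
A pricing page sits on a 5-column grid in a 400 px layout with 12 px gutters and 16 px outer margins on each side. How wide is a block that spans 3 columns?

216 px

Subtract both margins: 400 − 2·16 = 368 px.
5c + 4·12 = 368 → 5c = 320 → c = 64 px.
3-column span = 3·64 + 2·12 = 216 px.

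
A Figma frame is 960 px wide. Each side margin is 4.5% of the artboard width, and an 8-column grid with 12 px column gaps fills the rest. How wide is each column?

Each margin = 4.5% of 960 = 43.2 px; content = 960 − 2·43.2 = 873.6 px.
8 columns + 7 column gaps: 8c + 7·12 = 873.6.
8c = 873.6 − 84 = 789.6, so c = 98.7 px.

98.7 px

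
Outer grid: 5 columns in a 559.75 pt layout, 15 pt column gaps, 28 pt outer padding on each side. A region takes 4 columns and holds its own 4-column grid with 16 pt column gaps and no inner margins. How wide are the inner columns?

Subtract both margins: 559.75 − 2·28 = 503.75 pt.
5 columns + 4 column gaps: 5c + 4·15 = 503.75.
5c = 503.75 − 60 = 443.75, so c = 88.75 pt.
4 columns plus 3 column gaps: 355 + 45 = 400 pt.
4d + 3·16 = 400 → 4d = 352 → d = 88 pt.

88 pt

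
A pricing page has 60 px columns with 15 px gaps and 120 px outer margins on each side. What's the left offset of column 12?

945 px

Column 12 starts at margin + 11·(column + gutter) = 120 + 11·75 = 945 px.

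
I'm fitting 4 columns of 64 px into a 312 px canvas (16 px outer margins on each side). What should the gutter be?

Subtract both margins: 312 − 2·16 = 280 px.
4·64 + 3g = 280 → 3g = 24 → g = 8 px.

8 px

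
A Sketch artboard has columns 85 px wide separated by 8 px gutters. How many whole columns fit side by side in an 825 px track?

k columns need k·85 + (k−1)·8 = k·93 − 8.
k·93 − 8 ≤ 825 → k ≤ 833 / 93 ≈ 8.96, so k = 8.

8 columns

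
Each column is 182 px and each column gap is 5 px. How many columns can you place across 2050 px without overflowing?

10 columns

k columns need k·182 + (k−1)·5 = k·187 − 5.
k·187 − 5 ≤ 2050 → k ≤ 2055 / 187 ≈ 10.99, so k = 10.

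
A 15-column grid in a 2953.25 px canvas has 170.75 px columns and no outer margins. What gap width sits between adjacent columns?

15·170.75 + 14g = 2953.25 → 14g = 392 → g = 28 px.

28 px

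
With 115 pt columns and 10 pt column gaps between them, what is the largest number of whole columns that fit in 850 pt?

k columns need k·115 + (k−1)·10 = k·125 − 10.
k·125 − 10 ≤ 850 → k ≤ 860 / 125 ≈ 6.88, so k = 6.

6 columns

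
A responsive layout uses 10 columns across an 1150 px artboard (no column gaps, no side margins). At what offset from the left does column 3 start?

10c = 1150 → c = 115 px.
Each column+gutter stride is 115 px; with no margin, 2 of them is 230 px.

230 px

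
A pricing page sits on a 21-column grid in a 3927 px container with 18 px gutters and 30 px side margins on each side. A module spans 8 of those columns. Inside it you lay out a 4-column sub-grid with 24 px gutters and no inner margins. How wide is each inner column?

Subtract both margins: 3927 − 2·30 = 3867 px.
21 columns + 20 gutters: 21c + 20·18 = 3867.
21c = 3867 − 360 = 3507, so c = 167 px.
Span of 8: 8·167 + 7·18 = 1336 + 126 = 1462 px.
4d + 3·24 = 1462 → 4d = 1390 → d = 347.5 px.

347.5 px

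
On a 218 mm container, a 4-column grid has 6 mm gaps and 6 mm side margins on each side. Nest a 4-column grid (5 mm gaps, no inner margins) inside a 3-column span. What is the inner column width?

34.5 mm

Inside the margins: 218 − 12 = 206 mm.
206 − 3·6 = 188; ÷4 gives c = 47 mm.
3 columns plus 2 gaps: 141 + 12 = 153 mm.
Subtracting 3 gaps of 5 leaves 138 for 4 columns, so d = 34.5 mm.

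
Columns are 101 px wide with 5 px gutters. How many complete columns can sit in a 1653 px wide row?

k columns need k·101 + (k−1)·5 = k·106 − 5.
k·106 − 5 ≤ 1653 → k ≤ 1658 / 106 ≈ 15.64, so k = 15.

15 columns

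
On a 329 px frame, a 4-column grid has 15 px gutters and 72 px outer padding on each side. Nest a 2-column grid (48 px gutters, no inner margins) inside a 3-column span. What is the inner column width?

Subtract both margins: 329 − 2·72 = 185 px.
4c + 3·15 = 185 → 4c = 140 → c = 35 px.
3-column span = 3·35 + 2·15 = 135 px.
2 columns + 1 gutter: 2d + 1·48 = 135.
2d = 135 − 48 = 87, so d = 43.5 px.

43.5 px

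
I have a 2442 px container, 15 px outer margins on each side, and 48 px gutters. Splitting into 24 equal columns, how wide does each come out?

54.5 px

Take off 30 px of margins, leaving 2412 px.
24c + 23·48 = 2412 → 24c = 1308 → c = 54.5 px.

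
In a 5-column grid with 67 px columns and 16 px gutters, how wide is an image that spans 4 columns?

316 px

Span of 4: 4·67 + 3·16 = 268 + 48 = 316 px.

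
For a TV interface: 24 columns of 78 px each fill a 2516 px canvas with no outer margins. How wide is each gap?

Columns use 1872 px, leaving 644 px across 23 gaps = 28 px each.

28 px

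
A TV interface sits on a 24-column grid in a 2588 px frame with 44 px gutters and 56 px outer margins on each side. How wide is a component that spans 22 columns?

2266 px

Take off 112 px of margins, leaving 2476 px.
24c + 23·44 = 2476 → 24c = 1464 → c = 61 px.
22 columns plus 21 gutters: 1342 + 924 = 2266 px.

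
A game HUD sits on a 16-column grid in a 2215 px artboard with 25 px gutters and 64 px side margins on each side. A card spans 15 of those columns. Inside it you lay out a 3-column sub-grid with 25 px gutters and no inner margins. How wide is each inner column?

635 px

Outer content = 2215 − 2·64 = 2087 px.
16c + 15·25 = 2087 → 16c = 1712 → c = 107 px.
15 columns plus 14 gutters: 1605 + 350 = 1955 px.
3 columns + 2 gutters: 3d + 2·25 = 1955.
3d = 1955 − 50 = 1905, so d = 635 px.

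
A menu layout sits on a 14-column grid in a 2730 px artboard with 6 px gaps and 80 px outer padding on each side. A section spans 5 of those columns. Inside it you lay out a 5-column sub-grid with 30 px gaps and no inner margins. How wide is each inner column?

158.8 px

Inside the margins: 2730 − 160 = 2570 px.
14 columns + 13 gaps: 14c + 13·6 = 2570.
14c = 2570 − 78 = 2492, so c = 178 px.
5 columns plus 4 gaps: 890 + 24 = 914 px.
Subtracting 4 gaps of 30 leaves 794 for 5 columns, so d = 158.8 px.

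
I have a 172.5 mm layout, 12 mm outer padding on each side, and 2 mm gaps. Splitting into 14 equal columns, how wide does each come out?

8.75 mm

Content width = 172.5 − 2·12 = 148.5 mm.
14 columns + 13 gaps: 14c + 13·2 = 148.5.
14c = 148.5 − 26 = 122.5, so c = 8.75 mm.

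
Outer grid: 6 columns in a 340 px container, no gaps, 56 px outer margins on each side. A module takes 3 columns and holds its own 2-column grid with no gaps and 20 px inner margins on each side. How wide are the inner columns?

Inside the margins: 340 − 112 = 228 px.
With no gaps, each column is 228/6 = 38 px.
With no gaps, 3 columns span 3·38 = 114 px.
Inner content = 114 − 2·20 = 74 px.
74 / 2 = 37 px per column.

37 px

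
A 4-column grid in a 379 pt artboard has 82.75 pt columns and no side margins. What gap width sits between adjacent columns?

4·82.75 + 3g = 379 → 3g = 48 → g = 16 pt.

16 pt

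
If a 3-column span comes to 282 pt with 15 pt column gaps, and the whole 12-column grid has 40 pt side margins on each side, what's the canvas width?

282 − 2·15 = 252; ÷3 gives c = 84 pt.
Adding margins, columns and gutters: 80 + 1008 + 165 = 1253 pt.

1253 pt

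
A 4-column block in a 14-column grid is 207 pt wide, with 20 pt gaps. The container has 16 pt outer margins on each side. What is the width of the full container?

Subtracting 3 gaps of 20 leaves 147 for 4 columns, so c = 36.75 pt.
Container = 2·16 + 14·36.75 + 13·20 = 32 + 514.5 + 260 = 806.5 pt.

806.5 pt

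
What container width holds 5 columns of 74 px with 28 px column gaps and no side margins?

482 px

Summing: 370 + 112 = 482 px.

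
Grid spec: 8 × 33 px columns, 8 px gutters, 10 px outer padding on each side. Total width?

Layout = 2·10 + 8·33 + 7·8 = 20 + 264 + 56 = 340 px.

340 px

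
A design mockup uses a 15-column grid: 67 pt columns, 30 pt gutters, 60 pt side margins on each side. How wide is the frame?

1545 pt

Frame = 2·60 + 15·67 + 14·30 = 120 + 1005 + 420 = 1545 pt.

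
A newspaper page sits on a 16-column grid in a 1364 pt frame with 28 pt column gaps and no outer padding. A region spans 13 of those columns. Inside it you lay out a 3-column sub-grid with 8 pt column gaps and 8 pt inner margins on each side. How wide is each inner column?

357 pt

16 columns + 15 column gaps: 16c + 15·28 = 1364.
16c = 1364 − 420 = 944, so c = 59 pt.
Span of 13: 13·59 + 12·28 = 767 + 336 = 1103 pt.
Inner content = 1103 − 2·8 = 1087 pt.
3d + 2·8 = 1087 → 3d = 1071 → d = 357 pt.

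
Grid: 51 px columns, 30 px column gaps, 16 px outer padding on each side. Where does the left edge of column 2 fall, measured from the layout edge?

97 px

Before column 2: the margin + 1 column + 1 column gap.
Offset = 16 + 1·(51 + 30) = 16 + 81 = 97 px.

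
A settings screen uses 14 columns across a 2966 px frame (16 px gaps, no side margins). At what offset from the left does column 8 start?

1491 px

14c + 13·16 = 2966 → 14c = 2758 → c = 197 px.
Before column 8: 7 columns + 7 gaps.
Offset = 7·(197 + 16) = 7·213 = 1491 px.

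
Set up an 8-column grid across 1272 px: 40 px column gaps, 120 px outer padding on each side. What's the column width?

94 px

Take off 240 px of margins, leaving 1032 px.
8 columns + 7 column gaps: 8c + 7·40 = 1032.
8c = 1032 − 280 = 752, so c = 94 px.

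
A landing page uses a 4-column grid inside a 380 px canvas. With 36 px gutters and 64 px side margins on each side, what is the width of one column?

Content width = 380 − 2·64 = 252 px.
4c + 3·36 = 252 → 4c = 144 → c = 36 px.

36 px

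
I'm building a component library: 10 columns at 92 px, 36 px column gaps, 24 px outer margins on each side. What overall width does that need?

1292 px

Frame = 2·24 + 10·92 + 9·36 = 48 + 920 + 324 = 1292 px.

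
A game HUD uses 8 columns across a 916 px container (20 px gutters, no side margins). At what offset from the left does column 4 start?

916 − 7·20 = 776; ÷8 gives c = 97 px.
No margin, so column 4 starts at 3·(column + gutter) = 3·117 = 351 px.

351 px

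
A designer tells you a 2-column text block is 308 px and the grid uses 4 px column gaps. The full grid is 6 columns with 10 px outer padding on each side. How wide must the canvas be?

2 columns + 1 column gap: 2c + 1·4 = 308.
2c = 308 − 4 = 304, so c = 152 px.
Adding margins, columns and gutters: 20 + 912 + 20 = 952 px.

952 px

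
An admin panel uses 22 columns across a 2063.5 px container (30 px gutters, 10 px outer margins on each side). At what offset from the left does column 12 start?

Content = 2063.5 − 2·10 = 2043.5 px.
Subtracting 21 gutters of 30 leaves 1413.5 for 22 columns, so c = 64.25 px.
Before column 12: the margin + 11 columns + 11 gutters.
Offset = 10 + 11·(64.25 + 30) = 10 + 1036.75 = 1046.75 px.

1046.75 px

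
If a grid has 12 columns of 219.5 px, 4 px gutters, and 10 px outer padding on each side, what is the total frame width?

Frame = 2·10 + 12·219.5 + 11·4 = 20 + 2634 + 44 = 2698 px.

2698 px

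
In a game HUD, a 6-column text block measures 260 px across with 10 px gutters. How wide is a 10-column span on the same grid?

260 − 5·10 = 210; ÷6 gives c = 35 px.
10-column span = 10·35 + 9·10 = 440 px.

440 px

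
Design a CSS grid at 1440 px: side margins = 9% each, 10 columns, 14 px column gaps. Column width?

105.48 px

1440 × (1 − 2·9%) = 1440 × 82% = 1180.8 px for the columns.
10c + 9·14 = 1180.8 → 10c = 1054.8 → c = 105.48 px.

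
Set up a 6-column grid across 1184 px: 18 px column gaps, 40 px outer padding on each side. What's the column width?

169 px

Take off 80 px of margins, leaving 1104 px.
6c + 5·18 = 1104 → 6c = 1014 → c = 169 px.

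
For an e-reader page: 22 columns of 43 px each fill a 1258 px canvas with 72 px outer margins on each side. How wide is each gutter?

Subtract both margins: 1258 − 2·72 = 1114 px.
22 columns take 22·43 = 946 px; remaining 168 splits into 21 gutters.
g = 168 / 21 = 8 px.

8 px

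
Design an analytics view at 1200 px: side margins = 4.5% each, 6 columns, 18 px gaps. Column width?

Margins: 4.5% × 1200 = 54 px each, so content = 1200 − 108 = 1092 px.
1092 − 5·18 = 1002; ÷6 gives c = 167 px.

167 px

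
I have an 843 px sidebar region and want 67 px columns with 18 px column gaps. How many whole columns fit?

10 columns

k columns need k·67 + (k−1)·18 = k·85 − 18.
k·85 − 18 ≤ 843 → k ≤ 861 / 85 ≈ 10.13, so k = 10.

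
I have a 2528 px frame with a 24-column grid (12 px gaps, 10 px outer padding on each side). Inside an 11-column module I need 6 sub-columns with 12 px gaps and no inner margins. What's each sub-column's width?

180.5 px

Subtract both margins: 2528 − 2·10 = 2508 px.
24c + 23·12 = 2508 → 24c = 2232 → c = 93 px.
11 columns plus 10 gaps: 1023 + 120 = 1143 px.
1143 − 5·12 = 1083; ÷6 gives d = 180.5 px.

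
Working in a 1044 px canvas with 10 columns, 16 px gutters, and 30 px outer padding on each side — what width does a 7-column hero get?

684 px

Subtract both margins: 1044 − 2·30 = 984 px.
Subtracting 9 gutters of 16 leaves 840 for 10 columns, so c = 84 px.
7 columns plus 6 gutters: 588 + 96 = 684 px.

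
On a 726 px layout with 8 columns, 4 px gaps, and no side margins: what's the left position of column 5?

Subtracting 7 gaps of 4 leaves 698 for 8 columns, so c = 87.25 px.
Before column 5: 4 columns + 4 gaps.
Offset = 4·(87.25 + 4) = 4·91.25 = 365 px.

365 px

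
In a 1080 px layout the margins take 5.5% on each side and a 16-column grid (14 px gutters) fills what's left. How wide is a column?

1080 × (1 − 2·5.5%) = 1080 × 89% = 961.2 px for the columns.
16 columns + 15 gutters: 16c + 15·14 = 961.2.
16c = 961.2 − 210 = 751.2, so c = 46.95 px.

46.95 px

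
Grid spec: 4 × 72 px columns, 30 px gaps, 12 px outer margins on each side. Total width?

402 px

Container = 2·12 + 4·72 + 3·30 = 24 + 288 + 90 = 402 px.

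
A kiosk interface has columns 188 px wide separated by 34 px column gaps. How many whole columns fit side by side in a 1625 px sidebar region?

7 columns

7 columns: 7·188 + 6·34 = 1520 px ≤ 1625.
8 columns: 1742 px > 1625. So 7.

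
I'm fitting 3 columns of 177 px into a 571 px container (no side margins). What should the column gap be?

3 columns take 3·177 = 531 px; remaining 40 splits into 2 column gaps.
g = 40 / 2 = 20 px.

20 px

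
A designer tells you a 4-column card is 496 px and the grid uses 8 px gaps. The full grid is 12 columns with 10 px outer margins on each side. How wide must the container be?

1524 px

4 columns + 3 gaps: 4c + 3·8 = 496.
4c = 496 − 24 = 472, so c = 118 px.
Total width: 2·10 + 12·118 + 11·8 = 1524 px.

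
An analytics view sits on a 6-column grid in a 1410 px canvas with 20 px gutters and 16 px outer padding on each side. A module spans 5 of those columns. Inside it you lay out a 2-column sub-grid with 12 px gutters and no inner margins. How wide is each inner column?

566.5 px

Inside the margins: 1410 − 32 = 1378 px.
Subtracting 5 gutters of 20 leaves 1278 for 6 columns, so c = 213 px.
5-column span = 5·213 + 4·20 = 1145 px.
1145 − 1·12 = 1133; ÷2 gives d = 566.5 px.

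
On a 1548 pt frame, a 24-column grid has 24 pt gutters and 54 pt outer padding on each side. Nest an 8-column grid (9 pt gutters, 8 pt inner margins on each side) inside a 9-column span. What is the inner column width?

Subtract both margins: 1548 − 2·54 = 1440 pt.
Subtracting 23 gutters of 24 leaves 888 for 24 columns, so c = 37 pt.
Span of 9: 9·37 + 8·24 = 333 + 192 = 525 pt.
Inner content = 525 − 2·8 = 509 pt.
509 − 7·9 = 446; ÷8 gives d = 55.75 pt.

55.75 pt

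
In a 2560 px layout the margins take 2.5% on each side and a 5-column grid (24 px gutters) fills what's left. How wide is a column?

467.2 px

Margins: 2.5% × 2560 = 64 px each, so content = 2560 − 128 = 2432 px.
5c + 4·24 = 2432 → 5c = 2336 → c = 467.2 px.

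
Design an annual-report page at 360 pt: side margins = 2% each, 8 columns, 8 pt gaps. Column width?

36.2 pt

Margins: 2% × 360 = 7.2 pt each, so content = 360 − 14.4 = 345.6 pt.
8 columns + 7 gaps: 8c + 7·8 = 345.6.
8c = 345.6 − 56 = 289.6, so c = 36.2 pt.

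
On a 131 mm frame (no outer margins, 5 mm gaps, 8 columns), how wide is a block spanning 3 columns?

46 mm

Subtracting 7 gaps of 5 leaves 96 for 8 columns, so c = 12 mm.
3 columns plus 2 gaps: 36 + 10 = 46 mm.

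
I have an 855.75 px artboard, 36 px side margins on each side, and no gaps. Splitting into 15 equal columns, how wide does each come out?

Take off 72 px of margins, leaving 783.75 px.
783.75 / 15 = 52.25 px per column.

52.25 px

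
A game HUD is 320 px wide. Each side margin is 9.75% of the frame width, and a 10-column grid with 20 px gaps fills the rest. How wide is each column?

7.76 px

Margins: 9.75% × 320 = 31.2 px each, so content = 320 − 62.4 = 257.6 px.
Subtracting 9 gaps of 20 leaves 77.6 for 10 columns, so c = 7.76 px.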